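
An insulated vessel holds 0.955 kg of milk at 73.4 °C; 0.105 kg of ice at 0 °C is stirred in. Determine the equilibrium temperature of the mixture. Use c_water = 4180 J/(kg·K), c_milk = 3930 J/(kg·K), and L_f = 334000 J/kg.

T_f ≈ 57.3 °C

Net heat exchanged in the isolated system is zero:
melt ice: 0.105·334000 = 35070
  meltwater 0→T: 0.105·4180·T = 438.9 T
  milk: 3753.1(T − 73.4)
4192 T = 275481 − 35070 = 240411
T ≈ 57.35 °C (positive, so assuming full melt was valid).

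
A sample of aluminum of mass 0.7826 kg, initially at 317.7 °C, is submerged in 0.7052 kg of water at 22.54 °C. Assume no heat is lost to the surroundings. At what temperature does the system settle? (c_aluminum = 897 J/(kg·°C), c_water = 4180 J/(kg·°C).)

Net heat exchanged in the isolated system is zero:
0.7826×897×(T − 317.7) + 0.7052×4180×(T − 22.54) = 0
(701.99 + 2947.7) T = 701.99×317.7 + 2947.7×22.54
T = 289465 / 3649.7 = 79.3 °C

T_f ≈ 79.3 °C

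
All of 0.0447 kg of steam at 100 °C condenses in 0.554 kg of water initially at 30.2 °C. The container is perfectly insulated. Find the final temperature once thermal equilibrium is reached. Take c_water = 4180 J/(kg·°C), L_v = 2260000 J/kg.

Conservation of energy gives ΣQ = 0:
condense steam: −0.0447·2260000 = −101022; condensed water 100 °C→T: 186.85(T − 100); original water: 2315.7(T − 30.2)
2502.6 T = 101022 + 18685 + 69935 = 189641
T ≈ 75.78 °C, under the boiling point, so the assumption holds.

T_f ≈ 75.8 °C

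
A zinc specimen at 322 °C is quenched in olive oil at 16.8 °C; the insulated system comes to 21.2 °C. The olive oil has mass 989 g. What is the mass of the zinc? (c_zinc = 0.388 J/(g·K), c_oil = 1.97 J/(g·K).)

m ≈ 73.5 g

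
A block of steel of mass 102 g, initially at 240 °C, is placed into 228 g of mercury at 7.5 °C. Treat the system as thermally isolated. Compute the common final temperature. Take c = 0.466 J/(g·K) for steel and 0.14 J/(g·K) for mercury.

T_f ≈ 146.6 °C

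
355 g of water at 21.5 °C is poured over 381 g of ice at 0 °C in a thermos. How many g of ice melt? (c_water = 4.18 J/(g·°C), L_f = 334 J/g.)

m_melted ≈ 95.5 g

Heat available from the water dropping to 0 °C: 355×4.18×21.5 = 31904 J.
Fully melting the ice requires m_ice L_f = 381×334 = 127254 J.
31904 J < 127254 J, so only part of the ice melts and the system sits at 0 °C.
m_melt = 31904 / L_f = 95.52 g.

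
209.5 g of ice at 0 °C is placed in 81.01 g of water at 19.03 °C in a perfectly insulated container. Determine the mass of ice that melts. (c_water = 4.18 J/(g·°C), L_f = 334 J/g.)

m_melted ≈ 19.3 g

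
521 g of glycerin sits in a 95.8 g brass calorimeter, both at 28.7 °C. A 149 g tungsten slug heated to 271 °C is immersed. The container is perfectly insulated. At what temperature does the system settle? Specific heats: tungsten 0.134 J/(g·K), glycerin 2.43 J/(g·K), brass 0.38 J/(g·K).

T_f ≈ 32.4 °C

Conservation of energy gives ΣQ = 0:
149·0.134·(T − 271) + 521·2.43·(T − 28.7) + 95.8·0.38·(T − 28.7) = 0
19.97(T − 271) + 1266(T − 28.7) + 36.4(T − 28.7) = 0
1322.4 T = 42791
T = 42791/1322.4 ≈ 32.36 °C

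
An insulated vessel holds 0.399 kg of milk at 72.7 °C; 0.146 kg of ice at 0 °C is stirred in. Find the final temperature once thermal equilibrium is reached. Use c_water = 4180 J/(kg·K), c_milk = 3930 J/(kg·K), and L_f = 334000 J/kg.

T_f ≈ 29.9 °C

Conservation of energy gives ΣQ = 0:
melt ice: 0.146·334000 = 48764; warm the meltwater: 610.28 T; milk: 1568.1(T − 72.7)
2178.4 T = 113999 − 48764 = 65235
T ≈ 29.95 °C (positive, so assuming full melt was valid).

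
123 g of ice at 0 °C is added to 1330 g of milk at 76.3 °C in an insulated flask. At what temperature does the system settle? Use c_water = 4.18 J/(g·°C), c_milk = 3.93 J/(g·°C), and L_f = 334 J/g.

T_f ≈ 62.3 °C

Taking heat into each body as positive, Σ m c ΔT = 0:
latent heat to melt: 123×334 = 41082; meltwater 0→T: 123×4.18×T = 514.14 T; milk cools: 1330×3.93×(T − 76.3) = 5226.9(T − 76.3)
5741 T = 398812 − 41082 = 357730
T ≈ 62.31 °C — above 0 °C, consistent with complete melting.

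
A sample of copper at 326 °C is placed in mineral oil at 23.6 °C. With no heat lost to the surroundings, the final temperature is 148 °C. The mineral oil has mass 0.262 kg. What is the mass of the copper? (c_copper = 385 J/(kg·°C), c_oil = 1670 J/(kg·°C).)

m ≈ 0.794 kg

|Q_copper| = |Q_oil|:
m·385·(326 − 148) = 0.262·1670·(148 − 23.6)
68530 m = 54430  ⇒  m ≈ 0.7943 kg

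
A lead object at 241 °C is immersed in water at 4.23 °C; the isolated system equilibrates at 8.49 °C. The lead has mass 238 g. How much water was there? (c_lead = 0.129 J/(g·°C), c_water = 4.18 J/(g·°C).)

m ≈ 401 g

Heat lost by the lead = heat gained by the water:
238×0.129×(241 − 8.49) = m×4.18×(8.49 − 4.23)
17.81 m = 7138.5  ⇒  m ≈ 400.9 g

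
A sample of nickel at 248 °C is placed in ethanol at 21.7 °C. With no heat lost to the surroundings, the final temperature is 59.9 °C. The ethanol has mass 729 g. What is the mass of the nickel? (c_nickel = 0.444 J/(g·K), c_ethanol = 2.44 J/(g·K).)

|Q_nickel| = |Q_ethanol|:
m×0.444×(248 − 59.9) = 729×2.44×(59.9 − 21.7)
83.52 m = 67949  ⇒  m ≈ 813.6 g

m ≈ 814 g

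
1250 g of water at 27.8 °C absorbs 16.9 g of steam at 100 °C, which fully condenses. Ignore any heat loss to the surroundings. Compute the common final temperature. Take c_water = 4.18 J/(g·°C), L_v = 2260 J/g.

Energy balance with sensible and latent terms:
latent heat released on condensation: 16.9·2260 = 38194; condensate cools 100→T: 16.9·4.18·(T − 100) = 70.64(T − 100); water warms: 1250·4.18·(T − 27.8) = 5225(T − 27.8)
5295.6 T = 38194 + 7064.2 + 145255 = 190513
T ≈ 35.98 °C, under the boiling point, so the assumption holds.

T_f ≈ 36.0 °C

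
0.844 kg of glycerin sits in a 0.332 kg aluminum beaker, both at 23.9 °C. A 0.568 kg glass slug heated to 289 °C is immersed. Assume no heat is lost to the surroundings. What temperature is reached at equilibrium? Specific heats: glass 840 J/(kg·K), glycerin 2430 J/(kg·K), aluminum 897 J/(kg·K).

T_f ≈ 68.7 °C

Let T be the final temperature. ΣQ_i = 0:
0.568*840*(T − 289) + 0.844*2430*(T − 23.9) + 0.332*897*(T − 23.9) = 0
477.12(T − 289) + 2050.9(T − 23.9) + 297.8(T − 23.9) = 0
(477.12 + 2050.9 + 297.8) T = 477.12*289 + 2050.9*23.9 + 297.8*23.9
T = 194022/2825.8 ≈ 68.66 °C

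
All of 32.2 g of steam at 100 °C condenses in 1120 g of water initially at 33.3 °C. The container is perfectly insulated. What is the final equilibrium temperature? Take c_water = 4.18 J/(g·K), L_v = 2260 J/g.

T_f ≈ 50.3 °C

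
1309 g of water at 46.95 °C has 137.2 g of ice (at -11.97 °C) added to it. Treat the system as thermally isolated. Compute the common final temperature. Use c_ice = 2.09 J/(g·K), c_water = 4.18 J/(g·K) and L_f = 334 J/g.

T_f ≈ 34.3 °C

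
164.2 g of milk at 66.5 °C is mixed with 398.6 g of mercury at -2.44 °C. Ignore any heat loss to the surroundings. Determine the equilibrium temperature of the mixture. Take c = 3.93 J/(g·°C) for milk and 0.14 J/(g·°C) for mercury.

T_f ≈ 61.0 °C

Heat lost by the milk equals heat gained by the mercury:
164.2*3.93*(66.5 − T) = 398.6*0.14*(T − (-2.44))
645.31(66.5 − T) = 55.8(T − (-2.44))
701.11 T = 42777  ⇒  T ≈ 61.01 °C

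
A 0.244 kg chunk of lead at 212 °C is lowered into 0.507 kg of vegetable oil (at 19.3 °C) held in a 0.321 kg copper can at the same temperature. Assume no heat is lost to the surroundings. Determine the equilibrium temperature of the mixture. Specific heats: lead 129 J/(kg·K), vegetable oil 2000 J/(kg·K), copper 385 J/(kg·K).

T_f ≈ 24.5 °C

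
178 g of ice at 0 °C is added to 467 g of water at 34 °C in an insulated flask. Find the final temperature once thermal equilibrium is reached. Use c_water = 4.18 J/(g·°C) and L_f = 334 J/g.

T_f ≈ 2.6 °C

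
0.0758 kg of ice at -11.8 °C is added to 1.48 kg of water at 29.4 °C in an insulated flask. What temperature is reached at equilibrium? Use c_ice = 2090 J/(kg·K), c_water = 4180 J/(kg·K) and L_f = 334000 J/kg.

T_f ≈ 23.8 °C

Energy conservation, ΣQ = 0:
warm ice to 0 °C: 0.0758·2090·(0 − (-11.8)) = 1869.4
  melt ice: 0.0758·334000 = 25317
  meltwater 0→T: 0.0758·4180·T = 316.84 T
  water cools: 1.48·4180·(T − 29.4) = 6186.4(T − 29.4)
6503.2 T = 181880 − 27187 = 154694
T ≈ 23.79 °C — above 0 °C, consistent with complete melting.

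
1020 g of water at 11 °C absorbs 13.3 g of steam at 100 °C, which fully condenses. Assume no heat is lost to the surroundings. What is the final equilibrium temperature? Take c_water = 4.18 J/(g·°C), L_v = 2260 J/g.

Setting the total heat transfer to zero:
latent heat released on condensation: 13.3·2260 = 30058
  condensate cools 100→T: 13.3·4.18·(T − 100) = 55.59(T − 100)
  original water: 4263.6(T − 11)
4319.2 T = 30058 + 5559.4 + 46900 = 82517
T ≈ 19.10 °C, under the boiling point, so the assumption holds.

T_f ≈ 19.1 °C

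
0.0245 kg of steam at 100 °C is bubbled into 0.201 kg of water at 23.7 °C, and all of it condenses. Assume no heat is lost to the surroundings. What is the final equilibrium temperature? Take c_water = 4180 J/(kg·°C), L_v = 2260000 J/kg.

Heat gained plus heat lost sum to zero:
latent heat released on condensation: 0.0245·2260000 = 55370
  condensed water 100 °C→T: 102.41(T − 100)
  water warms: 0.201·4180·(T − 23.7) = 840.18(T − 23.7)
942.59 T = 55370 + 10241 + 19912 = 85523
T ≈ 90.73 °C — below 100 °C, confirming all the steam condensed.

T_f ≈ 90.7 °C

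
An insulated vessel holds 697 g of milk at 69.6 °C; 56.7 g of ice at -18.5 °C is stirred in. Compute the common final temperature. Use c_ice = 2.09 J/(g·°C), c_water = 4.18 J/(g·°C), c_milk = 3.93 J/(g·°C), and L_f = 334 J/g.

Energy conservation, ΣQ = 0:
warm ice to 0 °C: 56.7·2.09·(0 − (-18.5)) = 2192.3; fusion: m_ice L_f = 56.7·334 = 18938; warm the meltwater: 237.01 T; milk cools: 697·3.93·(T − 69.6) = 2739.2(T − 69.6)
2976.2 T = 190649 − 21130 = 169519
T ≈ 56.96 °C. Since T > 0 °C, the all-ice-melts assumption holds.

T_f ≈ 57.0 °C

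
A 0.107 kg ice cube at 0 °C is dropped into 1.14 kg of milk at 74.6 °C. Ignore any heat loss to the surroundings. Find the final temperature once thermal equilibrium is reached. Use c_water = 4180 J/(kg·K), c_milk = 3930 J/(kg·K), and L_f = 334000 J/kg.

T_f ≈ 60.6 °C

Let T be the final temperature. ΣQ_i = 0:
latent heat to melt: 0.107×334000 = 35738
  warm the meltwater: 447.26 T
  milk: 4480.2(T − 74.6)
4927.5 T = 334223 − 35738 = 298485
T ≈ 60.58 °C. Since T > 0 °C, the all-ice-melts assumption holds.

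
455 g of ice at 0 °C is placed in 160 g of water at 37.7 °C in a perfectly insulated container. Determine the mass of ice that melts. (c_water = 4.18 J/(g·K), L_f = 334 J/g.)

Heat available from the water dropping to 0 °C: 160·4.18·37.7 = 25214 J.
Melting all 455 g of ice would need 455·334 = 151970 J.
25214 J < 151970 J, so only part of the ice melts and the system sits at 0 °C.
m_melted·334 = 25214  ⇒  m_melted ≈ 75.49 g.

m_melted ≈ 75.5 g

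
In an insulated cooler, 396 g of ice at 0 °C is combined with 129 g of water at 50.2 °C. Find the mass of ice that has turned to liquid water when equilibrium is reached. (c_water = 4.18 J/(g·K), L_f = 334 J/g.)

m_melted ≈ 81 g

Water can give up m c ΔT = 129·4.18·50.2 = 27069 J before reaching 0 °C.
Melting all 396 g of ice would need 396·334 = 132264 J.
That's not enough to melt it all — equilibrium is at 0 °C with ice remaining.
Mass melted = 27069/334 ≈ 81.04 g.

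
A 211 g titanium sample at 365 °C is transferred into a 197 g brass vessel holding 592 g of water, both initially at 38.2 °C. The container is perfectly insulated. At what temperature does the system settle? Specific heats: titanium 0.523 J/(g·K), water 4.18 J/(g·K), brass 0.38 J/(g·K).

With ΣQ=0 the equilibrium temperature is the m·c-weighted mean:
T_f = (110.35*365 + 2474.6*38.2 + 74.86*38.2) / (110.35 + 2474.6 + 74.86)
    = 137667 / 2659.8 ≈ 51.76 °C

T_f ≈ 51.8 °C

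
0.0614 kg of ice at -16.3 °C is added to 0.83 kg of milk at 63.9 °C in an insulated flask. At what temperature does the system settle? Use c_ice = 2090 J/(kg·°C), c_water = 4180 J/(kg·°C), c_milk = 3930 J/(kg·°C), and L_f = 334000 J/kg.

T_f ≈ 52.8 °C

Setting the total heat transfer to zero:
warm ice to 0 °C: 0.0614×2090×(0 − (-16.3)) = 2091.7; latent heat to melt: 0.0614×334000 = 20508; warm the meltwater: 256.65 T; milk cools: 0.83×3930×(T − 63.9) = 3261.9(T − 63.9)
3518.6 T = 208435 − 22599 = 185836
T ≈ 52.82 °C (positive, so assuming full melt was valid).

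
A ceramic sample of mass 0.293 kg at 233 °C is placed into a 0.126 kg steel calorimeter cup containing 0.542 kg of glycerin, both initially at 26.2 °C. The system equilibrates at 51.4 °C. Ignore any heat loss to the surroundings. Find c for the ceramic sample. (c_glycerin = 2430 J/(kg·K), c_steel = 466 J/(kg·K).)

c ≈ 652 J/(kg·K)

Setting the total heat transfer to zero:
0.293·c·(51.4 − 233) + 0.542·2430·(51.4 − 26.2) + 0.126·466·(51.4 − 26.2) = 0
-53.21 c = -34670
c = -34670/-53.21 ≈ 651.6 J/(kg·K)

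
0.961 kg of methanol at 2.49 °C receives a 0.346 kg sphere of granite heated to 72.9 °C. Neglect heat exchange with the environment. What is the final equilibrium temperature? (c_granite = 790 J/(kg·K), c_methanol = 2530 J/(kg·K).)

Set heat shed by the hot body equal to heat absorbed by the cold body:
0.346×790×(72.9 − T) = 0.961×2530×(T − 2.49)
273.34(72.9 − T) = 2431.3(T − 2.49)
2704.7 T = 25980  ⇒  T ≈ 9.61 °C

T_f ≈ 9.6 °C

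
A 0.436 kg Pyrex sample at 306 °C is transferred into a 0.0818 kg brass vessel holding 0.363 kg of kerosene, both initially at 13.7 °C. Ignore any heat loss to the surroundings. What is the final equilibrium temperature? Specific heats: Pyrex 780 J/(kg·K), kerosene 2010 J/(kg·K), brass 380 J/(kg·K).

Setting the total heat transfer to zero:
0.436×780×(T − 306) + 0.363×2010×(T − 13.7) + 0.0818×380×(T − 13.7) = 0
1100.8 T = 114486
T = 114486 / 1100.8 = 104 °C

T_f ≈ 104.0 °C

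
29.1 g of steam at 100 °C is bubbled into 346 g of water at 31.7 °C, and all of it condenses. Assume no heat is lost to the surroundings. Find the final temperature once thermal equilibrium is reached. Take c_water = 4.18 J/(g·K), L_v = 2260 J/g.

T_f ≈ 78.9 °C

Heat gained plus heat lost sum to zero:
condense steam: −29.1·2260 = −65766; condensate cools 100→T: 29.1·4.18·(T − 100) = 121.64(T − 100); water warms: 346·4.18·(T − 31.7) = 1446.3(T − 31.7)
1567.9 T = 65766 + 12164 + 45847 = 123777
T ≈ 78.94 °C (< 100 °C, so full condensation is consistent).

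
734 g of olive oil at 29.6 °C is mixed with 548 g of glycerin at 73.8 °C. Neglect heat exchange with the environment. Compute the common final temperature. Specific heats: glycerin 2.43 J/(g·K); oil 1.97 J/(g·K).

T_f ≈ 50.8 °C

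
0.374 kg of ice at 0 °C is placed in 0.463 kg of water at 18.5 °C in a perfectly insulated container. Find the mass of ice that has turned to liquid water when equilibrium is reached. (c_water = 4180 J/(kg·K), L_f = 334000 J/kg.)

m_melted ≈ 0.107 kg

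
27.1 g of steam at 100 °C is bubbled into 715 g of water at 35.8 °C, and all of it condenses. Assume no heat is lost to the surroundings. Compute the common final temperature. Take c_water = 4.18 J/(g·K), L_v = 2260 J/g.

T_f ≈ 57.9 °C

Conservation of energy gives ΣQ = 0:
condense steam: −27.1·2260 = −61246
  condensed water 100 °C→T: 113.28(T − 100)
  original water: 2988.7(T − 35.8)
3102 T = 61246 + 11328 + 106995 = 179569
T ≈ 57.89 °C — below 100 °C, confirming all the steam condensed.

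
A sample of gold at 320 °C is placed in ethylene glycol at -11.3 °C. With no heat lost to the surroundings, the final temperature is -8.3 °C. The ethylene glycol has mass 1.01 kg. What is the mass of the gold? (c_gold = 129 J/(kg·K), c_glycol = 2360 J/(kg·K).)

Heat lost by the gold = heat gained by the glycol:
m·129·(320 − -8.3) = 1.01·2360·(-8.3 − (-11.3))
42351 m = 7150.8  ⇒  m ≈ 0.1688 kg

m ≈ 0.169 kg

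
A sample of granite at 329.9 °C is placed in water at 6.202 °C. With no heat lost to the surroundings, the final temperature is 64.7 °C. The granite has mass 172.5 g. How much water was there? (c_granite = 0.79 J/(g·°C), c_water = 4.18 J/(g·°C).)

m ≈ 148 g

Heat lost by the granite = heat gained by the water:
172.5×0.79×(329.9 − 64.7) = m×4.18×(64.7 − 6.202)
244.52 m = 36140  ⇒  m ≈ 147.8 g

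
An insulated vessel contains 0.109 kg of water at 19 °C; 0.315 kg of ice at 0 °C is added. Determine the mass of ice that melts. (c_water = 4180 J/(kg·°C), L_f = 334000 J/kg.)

Cooling the water to 0 °C releases 0.109·4180·19 = 8656.8 J.
Fully melting the ice requires m_ice L_f = 0.315·334000 = 105210 J.
8656.8 J < 105210 J, so only part of the ice melts and the system sits at 0 °C.
m_melted·334000 = 8656.8  ⇒  m_melted ≈ 0.02592 kg.

m_melted ≈ 0.0259 kg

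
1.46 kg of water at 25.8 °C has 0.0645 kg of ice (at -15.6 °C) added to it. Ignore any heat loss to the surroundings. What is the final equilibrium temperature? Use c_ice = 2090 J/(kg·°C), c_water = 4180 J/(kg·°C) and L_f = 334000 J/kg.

T_f ≈ 21.0 °C

Let T be the final temperature. ΣQ_i = 0:
ice -15.6→0 °C: 0.0645·2090·15.6 = 2103
  fusion: m_ice L_f = 0.0645·334000 = 21543
  warm the meltwater: 269.61 T
  water cools: 1.46·4180·(T − 25.8) = 6102.8(T − 25.8)
6372.4 T = 157452 − 23646 = 133806
T ≈ 21.00 °C — above 0 °C, consistent with complete melting.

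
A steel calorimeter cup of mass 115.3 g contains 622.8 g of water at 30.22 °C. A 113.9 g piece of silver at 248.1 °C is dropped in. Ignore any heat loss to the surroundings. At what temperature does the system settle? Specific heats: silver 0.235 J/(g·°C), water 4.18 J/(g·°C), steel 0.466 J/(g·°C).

Let T be the final temperature. ΣQ_i = 0:
113.9*0.235*(T − 248.1) + 622.8*4.18*(T − 30.22) + 115.3*0.466*(T − 30.22) = 0
26.77(T − 248.1) + 2603.3(T − 30.22) + 53.73(T − 30.22) = 0
2683.8 T = 86936
T ≈ 32.39 °C

T_f ≈ 32.4 °C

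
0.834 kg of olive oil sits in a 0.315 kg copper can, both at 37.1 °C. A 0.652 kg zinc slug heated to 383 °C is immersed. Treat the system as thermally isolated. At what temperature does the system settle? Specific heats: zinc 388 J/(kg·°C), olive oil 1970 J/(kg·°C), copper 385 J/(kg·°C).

T_f ≈ 80.5 °C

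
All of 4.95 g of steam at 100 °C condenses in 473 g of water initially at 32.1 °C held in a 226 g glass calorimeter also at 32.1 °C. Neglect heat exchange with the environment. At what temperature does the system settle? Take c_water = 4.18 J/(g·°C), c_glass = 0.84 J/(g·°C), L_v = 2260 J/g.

T_f ≈ 37.9 °C

Heat gained plus heat lost sum to zero:
latent heat released on condensation: 4.95·2260 = 11187
  condensate cools 100→T: 4.95·4.18·(T − 100) = 20.69(T − 100)
  water warms: 473·4.18·(T − 32.1) = 1977.1(T − 32.1)
  cup: 189.84(T − 32.1)
2187.7 T = 11187 + 2069.1 + 69560 = 82816
T ≈ 37.86 °C — below 100 °C, confirming all the steam condensed.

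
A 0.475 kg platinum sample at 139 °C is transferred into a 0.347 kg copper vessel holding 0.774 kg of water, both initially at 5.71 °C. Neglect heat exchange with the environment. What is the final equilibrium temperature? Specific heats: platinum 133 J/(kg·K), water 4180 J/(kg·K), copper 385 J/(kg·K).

Setting the total heat transfer to zero:
0.475×133×(T − 139) + 0.774×4180×(T − 5.71) + 0.347×385×(T − 5.71) = 0
3432.1 T = 28018
T = 28018 / 3432.1 = 8.16 °C

T_f ≈ 8.2 °C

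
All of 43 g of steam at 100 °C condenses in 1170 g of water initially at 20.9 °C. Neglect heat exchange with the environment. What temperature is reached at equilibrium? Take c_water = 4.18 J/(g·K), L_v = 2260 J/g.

Setting the total heat transfer to zero:
steam→water at 100 °C releases m L_v = 43·2260 = 97180
  condensed water 100 °C→T: 179.74(T − 100)
  water warms: 1170·4.18·(T − 20.9) = 4890.6(T − 20.9)
5070.3 T = 97180 + 17974 + 102214 = 217368
T ≈ 42.87 °C (< 100 °C, so full condensation is consistent).

T_f ≈ 42.9 °C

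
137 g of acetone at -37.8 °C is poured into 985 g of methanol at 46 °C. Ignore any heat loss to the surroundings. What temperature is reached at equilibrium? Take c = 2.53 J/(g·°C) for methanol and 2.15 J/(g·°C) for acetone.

T_f ≈ 37.1 °C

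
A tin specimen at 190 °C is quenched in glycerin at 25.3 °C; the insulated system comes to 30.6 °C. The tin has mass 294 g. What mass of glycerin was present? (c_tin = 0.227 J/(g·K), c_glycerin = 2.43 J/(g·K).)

m ≈ 826 g

Energy conservation, ΣQ = 0:
294×0.227×(30.6 − 190) + m×2.43×(30.6 − 25.3) = 0
12.88 m = 10638
m = 10638/12.88 ≈ 826 g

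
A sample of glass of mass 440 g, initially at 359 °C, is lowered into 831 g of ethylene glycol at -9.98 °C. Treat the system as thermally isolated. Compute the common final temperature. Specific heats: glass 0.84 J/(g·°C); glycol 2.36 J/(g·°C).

T_f ≈ 48.5 °C

|Q_glass| = |Q_glycol|:
440*0.84*(359 − T) = 831*2.36*(T − (-9.98))
369.6(359 − T) = 1961.2(T − (-9.98))
2330.8 T = 113114  ⇒  T ≈ 48.53 °C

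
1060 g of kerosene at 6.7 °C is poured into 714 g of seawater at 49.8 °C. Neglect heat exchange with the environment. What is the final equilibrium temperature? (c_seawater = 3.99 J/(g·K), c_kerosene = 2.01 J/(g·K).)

T_f ≈ 31.4 °C

Heat lost by the seawater equals heat gained by the kerosene:
714·3.99·(49.8 − T) = 1060·2.01·(T − 6.7)
2848.9(49.8 − T) = 2130.6(T − 6.7)
4979.5 T = 156148  ⇒  T ≈ 31.36 °C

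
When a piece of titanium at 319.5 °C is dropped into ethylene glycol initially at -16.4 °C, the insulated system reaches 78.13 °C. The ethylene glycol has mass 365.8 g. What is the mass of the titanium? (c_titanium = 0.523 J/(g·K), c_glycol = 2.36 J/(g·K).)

m ≈ 646 g

Taking heat into each body as positive, Σ m c ΔT = 0:
m×0.523×(78.13 − 319.5) + 365.8×2.36×(78.13 − (-16.4)) = 0
-126.24 m = -81607
m = -81607/-126.24 ≈ 646.5 g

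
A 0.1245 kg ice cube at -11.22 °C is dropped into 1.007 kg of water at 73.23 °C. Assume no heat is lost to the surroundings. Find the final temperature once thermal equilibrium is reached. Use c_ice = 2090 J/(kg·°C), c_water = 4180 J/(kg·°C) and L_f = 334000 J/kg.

T_f ≈ 55.8 °C

Net heat exchanged in the isolated system is zero:
warm ice to 0 °C: 0.1245×2090×(0 − (-11.22)) = 2919.5; melt ice: 0.1245×334000 = 41583; meltwater 0→T: 0.1245×4180×T = 520.41 T; water cools: 1.007×4180×(T − 73.23) = 4209.3(T − 73.23)
4729.7 T = 308244 − 44503 = 263742
T ≈ 55.76 °C (positive, so assuming full melt was valid).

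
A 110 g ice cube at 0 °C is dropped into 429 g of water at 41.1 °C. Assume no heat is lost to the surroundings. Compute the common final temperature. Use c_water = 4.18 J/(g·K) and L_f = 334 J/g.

Energy conservation, ΣQ = 0:
melt ice: 110·334 = 36740; warm the meltwater: 459.8 T; water: 1793.2(T − 41.1)
2253 T = 73701 − 36740 = 36961
T ≈ 16.41 °C — above 0 °C, consistent with complete melting.

T_f ≈ 16.4 °C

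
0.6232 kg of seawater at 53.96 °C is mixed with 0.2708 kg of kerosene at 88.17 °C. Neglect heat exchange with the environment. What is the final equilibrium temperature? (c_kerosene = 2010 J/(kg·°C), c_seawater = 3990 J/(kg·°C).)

T_f ≈ 60.1 °C

Heat gained plus heat lost sum to zero:
0.2708×2010×(T − 88.17) + 0.6232×3990×(T − 53.96) = 0
544.31(T − 88.17) + 2486.6(T − 53.96) = 0
3030.9 T = 182167
T = 182167 / 3030.9 = 60.1 °C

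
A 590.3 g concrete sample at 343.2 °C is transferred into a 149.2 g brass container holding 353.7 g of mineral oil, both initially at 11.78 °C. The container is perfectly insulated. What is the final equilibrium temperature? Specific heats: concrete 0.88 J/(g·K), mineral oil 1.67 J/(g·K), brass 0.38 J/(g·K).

Let T be the final temperature. ΣQ_i = 0:
590.3×0.88×(T − 343.2) + 353.7×1.67×(T − 11.78) + 149.2×0.38×(T − 11.78) = 0
519.46(T − 343.2) + 590.68(T − 11.78) + 56.7(T − 11.78) = 0
(519.46 + 590.68 + 56.7) T = 519.46×343.2 + 590.68×11.78 + 56.7×11.78
T = 185906 / 1166.8 = 159 °C

T_f ≈ 159.3 °C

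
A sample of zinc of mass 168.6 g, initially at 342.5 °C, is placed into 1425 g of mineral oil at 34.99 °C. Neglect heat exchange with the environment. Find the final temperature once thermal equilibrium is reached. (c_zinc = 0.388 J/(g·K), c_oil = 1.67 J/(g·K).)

T_f ≈ 43.2 °C

Let T be the final temperature. ΣQ_i = 0:
168.6*0.388*(T − 342.5) + 1425*1.67*(T − 34.99) = 0
2445.2 T = 105673
T ≈ 43.22 °C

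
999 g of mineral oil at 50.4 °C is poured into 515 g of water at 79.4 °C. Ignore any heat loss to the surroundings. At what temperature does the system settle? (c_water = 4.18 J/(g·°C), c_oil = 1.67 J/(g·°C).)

T_f is the heat-capacity-weighted average of the initial temperatures:
T_f = (2152.7*79.4 + 1668.3*50.4) / (2152.7 + 1668.3)
    = 255008 / 3821 ≈ 66.74 °C

T_f ≈ 66.7 °C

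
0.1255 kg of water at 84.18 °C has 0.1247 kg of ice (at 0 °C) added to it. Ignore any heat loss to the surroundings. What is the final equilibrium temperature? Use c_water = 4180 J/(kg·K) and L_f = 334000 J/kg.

Conservation of energy gives ΣQ = 0:
melt ice: 0.1247·334000 = 41650; warm the meltwater: 521.25 T; water cools: 0.1255·4180·(T − 84.18) = 524.59(T − 84.18)
1045.8 T = 44160 − 41650 = 2510.2
T ≈ 2.40 °C (positive, so assuming full melt was valid).

T_f ≈ 2.4 °C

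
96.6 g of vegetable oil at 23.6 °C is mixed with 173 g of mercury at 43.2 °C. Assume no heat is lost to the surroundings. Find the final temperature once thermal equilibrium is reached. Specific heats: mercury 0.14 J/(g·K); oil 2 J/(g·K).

T_f ≈ 25.8 °C

Heat lost by the mercury equals heat gained by the oil:
173×0.14×(43.2 − T) = 96.6×2×(T − 23.6)
24.22(43.2 − T) = 193.2(T − 23.6)
217.42 T = 5605.8  ⇒  T ≈ 25.78 °C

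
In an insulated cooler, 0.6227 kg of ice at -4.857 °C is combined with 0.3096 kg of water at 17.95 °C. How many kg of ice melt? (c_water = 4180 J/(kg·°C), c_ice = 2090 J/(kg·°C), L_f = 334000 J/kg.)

m_melted ≈ 0.0506 kg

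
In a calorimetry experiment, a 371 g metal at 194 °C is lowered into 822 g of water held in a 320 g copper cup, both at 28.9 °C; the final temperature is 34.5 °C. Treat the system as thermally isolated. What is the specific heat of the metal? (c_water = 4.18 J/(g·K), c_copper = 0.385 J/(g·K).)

c ≈ 0.337 J/(g·K)

Energy conservation, ΣQ = 0:
371·c·(34.5 − 194) + 822·4.18·(34.5 − 28.9) + 320·0.385·(34.5 − 28.9) = 0
-59174 c = -19931
c = -19931/-59174 ≈ 0.3368 J/(g·K)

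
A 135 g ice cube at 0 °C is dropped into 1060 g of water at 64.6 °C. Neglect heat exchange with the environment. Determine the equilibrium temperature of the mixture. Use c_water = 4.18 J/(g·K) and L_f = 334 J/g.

T_f ≈ 48.3 °C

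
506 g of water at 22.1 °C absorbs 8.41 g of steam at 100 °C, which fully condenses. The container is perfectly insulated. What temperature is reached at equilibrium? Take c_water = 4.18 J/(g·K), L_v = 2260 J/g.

Taking heat into each body as positive, Σ m c ΔT = 0:
latent heat released on condensation: 8.41·2260 = 19007
  condensed water 100 °C→T: 35.15(T − 100)
  water warms: 506·4.18·(T − 22.1) = 2115.1(T − 22.1)
2150.2 T = 19007 + 3515.4 + 46743 = 69265
T ≈ 32.21 °C (< 100 °C, so full condensation is consistent).

T_f ≈ 32.2 °C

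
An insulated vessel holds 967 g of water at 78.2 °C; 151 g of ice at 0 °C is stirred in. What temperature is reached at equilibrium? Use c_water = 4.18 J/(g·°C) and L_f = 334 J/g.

Sum of m c ΔT and latent-heat terms is zero:
latent heat to melt: 151×334 = 50434
  meltwater 0→T: 151×4.18×T = 631.18 T
  water: 4042.1(T − 78.2)
4673.2 T = 316089 − 50434 = 265655
T ≈ 56.85 °C (positive, so assuming full melt was valid).

T_f ≈ 56.8 °C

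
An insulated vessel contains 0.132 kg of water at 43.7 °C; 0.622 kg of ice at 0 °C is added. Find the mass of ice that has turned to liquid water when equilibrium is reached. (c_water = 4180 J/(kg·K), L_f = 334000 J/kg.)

m_melted ≈ 0.0722 kg

Cooling the water to 0 °C releases 0.132×4180×43.7 = 24112 J.
To melt every bit of ice: 0.622×334000 = 207748 J.
Since 24112 < 207748 J, not all the ice melts; equilibrium is at 0 °C.
Mass melted = 24112/334000 ≈ 0.07219 kg.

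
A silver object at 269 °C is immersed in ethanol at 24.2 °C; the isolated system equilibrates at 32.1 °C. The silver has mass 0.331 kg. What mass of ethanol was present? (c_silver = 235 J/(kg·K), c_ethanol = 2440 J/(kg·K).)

m ≈ 0.956 kg

Energy conservation, ΣQ = 0:
0.331·235·(32.1 − 269) + m·2440·(32.1 − 24.2) = 0
19276 m = 18427
m = 18427/19276 ≈ 0.956 kg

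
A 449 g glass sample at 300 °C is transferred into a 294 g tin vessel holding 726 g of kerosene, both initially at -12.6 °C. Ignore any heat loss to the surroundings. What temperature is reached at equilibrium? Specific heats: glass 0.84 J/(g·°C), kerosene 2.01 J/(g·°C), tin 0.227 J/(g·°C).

Energy conservation, ΣQ = 0:
449*0.84*(T − 300) + 726*2.01*(T − (-12.6)) + 294*0.227*(T − (-12.6)) = 0
377.16(T − 300) + 1459.3(T − (-12.6)) + 66.74(T − (-12.6)) = 0
(377.16 + 1459.3 + 66.74) T = 377.16*300 + 1459.3*(-12.6) + 66.74*(-12.6)
T = 93920/1903.2 ≈ 49.35 °C

T_f ≈ 49.3 °C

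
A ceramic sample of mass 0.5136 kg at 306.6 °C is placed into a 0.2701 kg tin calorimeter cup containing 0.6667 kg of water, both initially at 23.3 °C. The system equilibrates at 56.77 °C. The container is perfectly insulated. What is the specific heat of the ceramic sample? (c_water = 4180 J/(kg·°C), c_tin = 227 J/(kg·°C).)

c ≈ 743 J/(kg·°C)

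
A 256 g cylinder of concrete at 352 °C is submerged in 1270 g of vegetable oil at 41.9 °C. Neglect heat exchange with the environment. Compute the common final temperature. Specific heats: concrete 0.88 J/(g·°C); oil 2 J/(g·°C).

T_f ≈ 67.2 °C

Let T be the final temperature. ΣQ_i = 0:
256×0.88×(T − 352) + 1270×2×(T − 41.9) = 0
225.28(T − 352) + 2540(T − 41.9) = 0
2765.3 T = 185725
T ≈ 67.16 °C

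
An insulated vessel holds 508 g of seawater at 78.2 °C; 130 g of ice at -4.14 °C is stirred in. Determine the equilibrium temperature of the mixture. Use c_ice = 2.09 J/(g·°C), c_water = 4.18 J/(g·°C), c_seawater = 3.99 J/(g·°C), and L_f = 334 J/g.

T_f ≈ 44.3 °C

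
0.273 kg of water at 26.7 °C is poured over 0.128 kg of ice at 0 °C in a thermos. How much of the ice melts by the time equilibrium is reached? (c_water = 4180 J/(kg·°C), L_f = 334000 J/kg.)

m_melted ≈ 0.0912 kg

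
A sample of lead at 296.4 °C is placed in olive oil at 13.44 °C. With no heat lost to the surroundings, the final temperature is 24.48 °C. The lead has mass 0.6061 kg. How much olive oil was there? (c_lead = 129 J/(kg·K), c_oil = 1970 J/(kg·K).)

m ≈ 0.978 kg

|Q_lead| = |Q_oil|:
0.6061×129×(296.4 − 24.48) = m×1970×(24.48 − 13.44)
21749 m = 21261  ⇒  m ≈ 0.9776 kg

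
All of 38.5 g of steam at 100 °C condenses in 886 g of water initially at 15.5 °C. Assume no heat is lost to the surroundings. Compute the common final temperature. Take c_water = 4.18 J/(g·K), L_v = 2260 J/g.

T_f ≈ 41.5 °C

Heat gained plus heat lost sum to zero:
steam→water at 100 °C releases m L_v = 38.5×2260 = 87010; condensate cools 100→T: 38.5×4.18×(T − 100) = 160.93(T − 100); water warms: 886×4.18×(T − 15.5) = 3703.5(T − 15.5)
3864.4 T = 87010 + 16093 + 57404 = 160507
T ≈ 41.53 °C (< 100 °C, so full condensation is consistent).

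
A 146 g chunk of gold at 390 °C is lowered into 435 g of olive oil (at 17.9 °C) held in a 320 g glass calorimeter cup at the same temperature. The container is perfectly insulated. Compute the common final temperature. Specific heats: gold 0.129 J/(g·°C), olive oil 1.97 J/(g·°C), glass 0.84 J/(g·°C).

Let T be the final temperature. ΣQ_i = 0:
146×0.129×(T − 390) + 435×1.97×(T − 17.9) + 320×0.84×(T − 17.9) = 0
1144.6 T = 27496
T = 27496 / 1144.6 = 24 °C

T_f ≈ 24.0 °C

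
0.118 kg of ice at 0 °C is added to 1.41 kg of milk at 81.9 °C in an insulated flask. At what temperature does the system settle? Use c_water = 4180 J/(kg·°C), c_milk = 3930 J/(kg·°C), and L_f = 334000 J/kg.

Setting the total heat transfer to zero:
melt ice: 0.118·334000 = 39412
  meltwater 0→T: 0.118·4180·T = 493.24 T
  milk cools: 1.41·3930·(T − 81.9) = 5541.3(T − 81.9)
6034.5 T = 453832 − 39412 = 414420
T ≈ 68.67 °C — above 0 °C, consistent with complete melting.

T_f ≈ 68.7 °C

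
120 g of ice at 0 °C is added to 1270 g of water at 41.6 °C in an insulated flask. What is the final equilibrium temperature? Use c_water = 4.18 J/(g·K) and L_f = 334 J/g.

Sum of m c ΔT and latent-heat terms is zero:
melt ice: 120×334 = 40080; warm the meltwater: 501.6 T; water cools: 1270×4.18×(T − 41.6) = 5308.6(T − 41.6)
5810.2 T = 220838 − 40080 = 180758
T ≈ 31.11 °C — above 0 °C, consistent with complete melting.

T_f ≈ 31.1 °C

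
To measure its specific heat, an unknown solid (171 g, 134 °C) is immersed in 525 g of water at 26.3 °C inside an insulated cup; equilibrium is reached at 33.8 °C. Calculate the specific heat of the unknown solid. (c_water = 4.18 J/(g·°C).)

Heat lost by the unknown solid = heat gained by the water:
171×c×(134 − 33.8) = 525×4.18×(33.8 − 26.3)
17134 c = 16459  ⇒  c ≈ 0.9606 J/(g·°C)

c ≈ 0.961 J/(g·°C)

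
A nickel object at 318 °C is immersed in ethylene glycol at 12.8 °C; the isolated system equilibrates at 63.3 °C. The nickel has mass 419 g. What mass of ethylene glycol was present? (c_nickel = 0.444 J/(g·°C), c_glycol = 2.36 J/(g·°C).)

m ≈ 398 g

Heat gained plus heat lost sum to zero:
419×0.444×(63.3 − 318) + m×2.36×(63.3 − 12.8) = 0
119.18 m = 47383
m = 47383/119.18 ≈ 397.6 g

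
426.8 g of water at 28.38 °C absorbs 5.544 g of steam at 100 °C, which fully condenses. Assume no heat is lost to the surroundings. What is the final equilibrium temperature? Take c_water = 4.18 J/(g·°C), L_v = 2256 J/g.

Let T be the final temperature. ΣQ_i = 0:
steam→water at 100 °C releases m L_v = 5.544·2256 = 12507
  condensate cools 100→T: 5.544·4.18·(T − 100) = 23.17(T − 100)
  original water: 1784(T − 28.38)
1807.2 T = 12507 + 2317.4 + 50631 = 65455
T ≈ 36.22 °C (< 100 °C, so full condensation is consistent).

T_f ≈ 36.2 °C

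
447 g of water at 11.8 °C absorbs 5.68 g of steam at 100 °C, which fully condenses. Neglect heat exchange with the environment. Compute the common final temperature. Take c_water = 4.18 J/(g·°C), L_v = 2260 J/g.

T_f ≈ 19.7 °C

Energy balance with sensible and latent terms:
steam→water at 100 °C releases m L_v = 5.68·2260 = 12837
  condensate cools 100→T: 5.68·4.18·(T − 100) = 23.74(T − 100)
  water warms: 447·4.18·(T − 11.8) = 1868.5(T − 11.8)
1892.2 T = 12837 + 2374.2 + 22048 = 37259
T ≈ 19.69 °C, under the boiling point, so the assumption holds.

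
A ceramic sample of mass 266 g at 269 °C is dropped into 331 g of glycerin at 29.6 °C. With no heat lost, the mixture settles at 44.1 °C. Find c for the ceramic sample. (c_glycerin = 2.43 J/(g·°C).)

c ≈ 0.195 J/(g·°C)

Setting the total heat transfer to zero:
266×c×(44.1 − 269) + 331×2.43×(44.1 − 29.6) = 0
-59823 c = -11663
c = -11663/-59823 ≈ 0.195 J/(g·°C)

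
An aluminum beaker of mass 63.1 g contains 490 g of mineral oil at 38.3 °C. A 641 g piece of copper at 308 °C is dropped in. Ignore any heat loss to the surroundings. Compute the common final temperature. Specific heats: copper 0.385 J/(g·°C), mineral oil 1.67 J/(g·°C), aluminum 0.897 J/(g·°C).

T_f ≈ 97.6 °C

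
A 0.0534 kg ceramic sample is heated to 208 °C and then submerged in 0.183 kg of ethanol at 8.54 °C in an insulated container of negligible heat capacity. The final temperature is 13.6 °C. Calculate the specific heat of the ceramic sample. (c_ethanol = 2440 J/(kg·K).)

c ≈ 218 J/(kg·K)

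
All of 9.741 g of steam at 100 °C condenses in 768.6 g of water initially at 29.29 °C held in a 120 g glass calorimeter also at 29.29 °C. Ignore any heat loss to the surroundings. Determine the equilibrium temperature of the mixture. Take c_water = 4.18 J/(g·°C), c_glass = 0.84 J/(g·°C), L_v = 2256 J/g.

T_f ≈ 36.7 °C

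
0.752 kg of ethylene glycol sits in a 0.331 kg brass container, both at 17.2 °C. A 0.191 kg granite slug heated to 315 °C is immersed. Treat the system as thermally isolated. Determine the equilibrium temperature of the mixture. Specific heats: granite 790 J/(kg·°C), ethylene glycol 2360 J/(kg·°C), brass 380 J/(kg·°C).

T_f ≈ 39.1 °C

T_f = Σ m_i c_i T_i / Σ m_i c_i:
T_f = (150.89·315 + 1774.7·17.2 + 125.78·17.2) / (150.89 + 1774.7 + 125.78)
    = 80219 / 2051.4 ≈ 39.10 °C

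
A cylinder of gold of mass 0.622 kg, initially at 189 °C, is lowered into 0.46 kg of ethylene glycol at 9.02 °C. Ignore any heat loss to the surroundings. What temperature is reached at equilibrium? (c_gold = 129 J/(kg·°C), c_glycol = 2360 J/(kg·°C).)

T_f ≈ 21.4 °C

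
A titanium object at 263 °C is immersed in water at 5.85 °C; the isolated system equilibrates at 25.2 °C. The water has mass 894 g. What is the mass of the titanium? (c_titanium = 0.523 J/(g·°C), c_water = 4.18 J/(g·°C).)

m ≈ 581 g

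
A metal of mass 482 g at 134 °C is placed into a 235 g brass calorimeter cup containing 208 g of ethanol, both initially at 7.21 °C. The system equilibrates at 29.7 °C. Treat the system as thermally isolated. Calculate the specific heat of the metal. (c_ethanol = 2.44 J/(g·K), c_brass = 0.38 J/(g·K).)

Setting the total heat transfer to zero:
482·c·(29.7 − 134) + 208·2.44·(29.7 − 7.21) + 235·0.38·(29.7 − 7.21) = 0
-50273 c = -13422
c = -13422/-50273 ≈ 0.267 J/(g·K)

c ≈ 0.267 J/(g·K)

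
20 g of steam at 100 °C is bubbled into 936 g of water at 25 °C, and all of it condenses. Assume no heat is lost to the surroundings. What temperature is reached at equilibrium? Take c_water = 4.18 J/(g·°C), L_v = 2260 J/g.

T_f ≈ 37.9 °C

Sum of m c ΔT and latent-heat terms is zero:
condense steam: −20×2260 = −45200
  condensate cools 100→T: 20×4.18×(T − 100) = 83.6(T − 100)
  water warms: 936×4.18×(T − 25) = 3912.5(T − 25)
3996.1 T = 45200 + 8360 + 97812 = 151372
T ≈ 37.88 °C — below 100 °C, confirming all the steam condensed.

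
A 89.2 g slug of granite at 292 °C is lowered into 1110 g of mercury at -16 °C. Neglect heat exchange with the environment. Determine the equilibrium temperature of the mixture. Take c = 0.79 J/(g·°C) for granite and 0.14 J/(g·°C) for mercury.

With ΣQ=0 the equilibrium temperature is the m·c-weighted mean:
T_f = (70.47×292 + 155.4×(-16)) / (70.47 + 155.4)
    = 18090 / 225.87 ≈ 80.09 °C

T_f ≈ 80.1 °C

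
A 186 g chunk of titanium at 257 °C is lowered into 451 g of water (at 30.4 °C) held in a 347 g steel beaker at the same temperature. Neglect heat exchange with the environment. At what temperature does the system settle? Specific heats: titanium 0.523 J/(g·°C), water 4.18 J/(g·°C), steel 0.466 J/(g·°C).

Net heat exchanged in the isolated system is zero:
186×0.523×(T − 257) + 451×4.18×(T − 30.4) + 347×0.466×(T − 30.4) = 0
97.28(T − 257) + 1885.2(T − 30.4) + 161.7(T − 30.4) = 0
2144.2 T = 87226
T = 87226 / 2144.2 = 40.7 °C

T_f ≈ 40.7 °C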